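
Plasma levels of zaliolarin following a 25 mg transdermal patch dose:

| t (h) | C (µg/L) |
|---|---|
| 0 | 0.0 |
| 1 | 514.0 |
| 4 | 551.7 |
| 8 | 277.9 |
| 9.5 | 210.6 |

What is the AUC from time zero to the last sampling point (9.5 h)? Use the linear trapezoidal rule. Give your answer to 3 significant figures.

AUC = 3880 µg/L·h

Trapezoidal AUC_0→9.5:
  [0→1]: (0.0+514.0)/2 × 1 = 257.0
  [1→4]: (514.0+551.7)/2 × 3 = 1598.55
  [4→8]: (551.7+277.9)/2 × 4 = 1659.2
  [8→9.5]: (277.9+210.6)/2 × 1.5 = 366.375
  Sum = 3881.125 µg/L·h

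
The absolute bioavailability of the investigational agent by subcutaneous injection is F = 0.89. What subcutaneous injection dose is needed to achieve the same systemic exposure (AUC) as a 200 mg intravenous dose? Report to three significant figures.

For equal systemic exposure: F × D_ev = D_iv
D_ev = D_iv / F = 200 / 0.89 = 224.719 mg

D_subcutaneous = 225 mg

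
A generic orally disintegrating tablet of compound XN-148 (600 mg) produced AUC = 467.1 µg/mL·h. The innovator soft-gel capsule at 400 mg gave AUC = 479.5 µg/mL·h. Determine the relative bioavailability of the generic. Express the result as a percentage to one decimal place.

F_rel = (AUC_test/D_test) / (AUC_ref/D_ref)
      = (467.1/600) / (479.5/400)
      = 0.7785 / 1.19875 = 0.6494 = 64.94%

F_rel = 64.9%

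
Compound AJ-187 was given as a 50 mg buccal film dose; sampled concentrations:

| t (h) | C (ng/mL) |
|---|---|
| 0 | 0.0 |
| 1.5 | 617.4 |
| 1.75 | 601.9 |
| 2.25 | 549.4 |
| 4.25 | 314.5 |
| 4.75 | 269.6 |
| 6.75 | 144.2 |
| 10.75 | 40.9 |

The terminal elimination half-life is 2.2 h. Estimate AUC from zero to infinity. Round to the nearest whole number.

AUC = 2827 ng/mL·h

Trapezoidal AUC_0→10.75:
  [0→1.5]: (0.0+617.4)/2 × 1.5 = 463.05
  [1.5→1.75]: (617.4+601.9)/2 × 0.25 = 152.4125
  [1.75→2.25]: (601.9+549.4)/2 × 0.5 = 287.825
  [2.25→4.25]: (549.4+314.5)/2 × 2 = 863.9
  [4.25→4.75]: (314.5+269.6)/2 × 0.5 = 146.025
  [4.75→6.75]: (269.6+144.2)/2 × 2 = 413.8
  [6.75→10.75]: (144.2+40.9)/2 × 4 = 370.2
  Sum = 2697.2125 ng/mL·h
k_e = ln2 / t½ = 0.693147 / 2.2 = 0.3151 h^-1
Extrapolated tail: C_last / k_e = 40.9 / 0.3151 = 129.800
AUC_0→∞ = 2697.2125 + 129.800 = 2827.0125 ng/mL·h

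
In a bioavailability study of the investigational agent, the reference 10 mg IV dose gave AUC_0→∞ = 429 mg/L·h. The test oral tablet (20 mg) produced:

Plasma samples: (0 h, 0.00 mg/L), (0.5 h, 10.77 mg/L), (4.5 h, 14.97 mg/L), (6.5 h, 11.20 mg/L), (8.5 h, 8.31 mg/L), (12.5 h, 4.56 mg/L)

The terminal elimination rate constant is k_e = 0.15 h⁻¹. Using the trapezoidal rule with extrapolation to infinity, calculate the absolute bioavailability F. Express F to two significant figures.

Trapezoidal AUC_0→12.5 (oral tablet):
  [0→0.5]: (0.00+10.77)/2 × 0.5 = 2.6925
  [0.5→4.5]: (10.77+14.97)/2 × 4 = 51.48
  [4.5→6.5]: (14.97+11.20)/2 × 2 = 26.17
  [6.5→8.5]: (11.20+8.31)/2 × 2 = 19.51
  [8.5→12.5]: (8.31+4.56)/2 × 4 = 25.74
  Sum = 125.5925 mg/L·h
Tail: C_last/k_e = 4.56/0.15 = 30.400
AUC_0→∞ (oral tablet) = 125.5925 + 30.400 = 155.9925 mg/L·h
F = (AUC_ev/D_ev)/(AUC_iv/D_iv) = (155.9925/20)/(429/10) = 7.799625/42.9 = 0.1818

F = 0.18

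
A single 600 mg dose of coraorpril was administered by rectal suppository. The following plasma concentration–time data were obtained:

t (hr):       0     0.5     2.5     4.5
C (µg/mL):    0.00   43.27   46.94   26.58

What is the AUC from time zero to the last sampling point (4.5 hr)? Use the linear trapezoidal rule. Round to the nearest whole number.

Trapezoidal AUC_0→4.5:
  [0→0.5]: (0.00+43.27)/2 × 0.5 = 10.8175
  [0.5→2.5]: (43.27+46.94)/2 × 2 = 90.21
  [2.5→4.5]: (46.94+26.58)/2 × 2 = 73.52
  Sum = 174.5475 µg/mL·hr

AUC = 175 µg/mL·hr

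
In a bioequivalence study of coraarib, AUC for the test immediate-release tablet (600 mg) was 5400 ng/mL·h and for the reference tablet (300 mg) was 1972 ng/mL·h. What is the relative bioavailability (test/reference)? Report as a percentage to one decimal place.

F_rel = (AUC_test/D_test) / (AUC_ref/D_ref)
      = (5400/600) / (1972/300)
      = 9 / 6.57333 = 1.3692 = 136.92%

F_rel = 136.9%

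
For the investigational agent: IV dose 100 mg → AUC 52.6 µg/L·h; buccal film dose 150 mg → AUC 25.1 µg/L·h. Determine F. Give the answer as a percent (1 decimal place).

F = (AUC_ev / D_ev) / (AUC_iv / D_iv)
  = (25.1/150) / (52.6/100)
  = 0.167333 / 0.526 = 0.3181
  = 31.81%

F = 31.8%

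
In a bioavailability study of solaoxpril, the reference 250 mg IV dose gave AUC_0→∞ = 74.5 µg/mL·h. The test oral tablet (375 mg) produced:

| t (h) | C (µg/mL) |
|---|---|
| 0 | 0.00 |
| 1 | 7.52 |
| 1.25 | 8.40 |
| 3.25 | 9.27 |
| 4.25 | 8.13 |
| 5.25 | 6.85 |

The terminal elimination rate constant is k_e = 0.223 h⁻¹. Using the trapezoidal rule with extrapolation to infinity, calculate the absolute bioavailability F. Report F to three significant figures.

Trapezoidal AUC_0→5.25 (oral tablet):
  [0→1]: (0.00+7.52)/2 × 1 = 3.76
  [1→1.25]: (7.52+8.40)/2 × 0.25 = 1.99
  [1.25→3.25]: (8.40+9.27)/2 × 2 = 17.67
  [3.25→4.25]: (9.27+8.13)/2 × 1 = 8.7
  [4.25→5.25]: (8.13+6.85)/2 × 1 = 7.49
  Sum = 39.61 µg/mL·h
Tail: C_last/k_e = 6.85/0.223 = 30.717
AUC_0→∞ (oral tablet) = 39.61 + 30.717 = 70.327 µg/mL·h
F = (AUC_ev/D_ev)/(AUC_iv/D_iv) = (70.327/375)/(74.5/250) = 0.187539/0.298 = 0.6293

F = 0.629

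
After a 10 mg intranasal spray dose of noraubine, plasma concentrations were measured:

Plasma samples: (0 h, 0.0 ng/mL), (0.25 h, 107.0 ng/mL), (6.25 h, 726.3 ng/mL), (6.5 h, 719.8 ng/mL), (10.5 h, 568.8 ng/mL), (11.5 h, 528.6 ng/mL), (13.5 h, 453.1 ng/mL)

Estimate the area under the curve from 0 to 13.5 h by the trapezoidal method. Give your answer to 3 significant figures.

AUC = 6800 ng/mL·h

Trapezoidal AUC_0→13.5:
  [0→0.25]: (0.0+107.0)/2 × 0.25 = 13.375
  [0.25→6.25]: (107.0+726.3)/2 × 6 = 2499.9
  [6.25→6.5]: (726.3+719.8)/2 × 0.25 = 180.7625
  [6.5→10.5]: (719.8+568.8)/2 × 4 = 2577.2
  [10.5→11.5]: (568.8+528.6)/2 × 1 = 548.7
  [11.5→13.5]: (528.6+453.1)/2 × 2 = 981.7
  Sum = 6801.6375 ng/mL·h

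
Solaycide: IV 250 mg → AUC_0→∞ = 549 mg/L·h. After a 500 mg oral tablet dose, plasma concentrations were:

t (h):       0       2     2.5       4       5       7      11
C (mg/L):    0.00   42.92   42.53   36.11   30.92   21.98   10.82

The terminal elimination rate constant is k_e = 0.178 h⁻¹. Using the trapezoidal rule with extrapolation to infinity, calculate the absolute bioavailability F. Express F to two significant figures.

Trapezoidal AUC_0→11 (oral tablet):
  [0→2]: (0.00+42.92)/2 × 2 = 42.92
  [2→2.5]: (42.92+42.53)/2 × 0.5 = 21.3625
  [2.5→4]: (42.53+36.11)/2 × 1.5 = 58.98
  [4→5]: (36.11+30.92)/2 × 1 = 33.515
  [5→7]: (30.92+21.98)/2 × 2 = 52.9
  [7→11]: (21.98+10.82)/2 × 4 = 65.6
  Sum = 275.2775 mg/L·h
Tail: C_last/k_e = 10.82/0.178 = 60.787
AUC_0→∞ (oral tablet) = 275.2775 + 60.787 = 336.0645 mg/L·h
F = (AUC_ev/D_ev)/(AUC_iv/D_iv) = (336.0645/500)/(549/250) = 0.672129/2.196 = 0.3061

F = 0.31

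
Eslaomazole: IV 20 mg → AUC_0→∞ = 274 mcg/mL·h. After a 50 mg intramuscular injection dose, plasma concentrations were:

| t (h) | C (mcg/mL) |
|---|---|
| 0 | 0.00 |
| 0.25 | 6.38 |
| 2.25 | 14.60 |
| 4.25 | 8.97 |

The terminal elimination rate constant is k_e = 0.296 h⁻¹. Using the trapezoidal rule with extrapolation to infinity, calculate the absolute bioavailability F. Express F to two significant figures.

F = 0.11

Trapezoidal AUC_0→4.25 (intramuscular injection):
  [0→0.25]: (0.00+6.38)/2 × 0.25 = 0.7975
  [0.25→2.25]: (6.38+14.60)/2 × 2 = 20.98
  [2.25→4.25]: (14.60+8.97)/2 × 2 = 23.57
  Sum = 45.3475 mcg/mL·h
Tail: C_last/k_e = 8.97/0.296 = 30.304
AUC_0→∞ (intramuscular injection) = 45.3475 + 30.304 = 75.6515 mcg/mL·h
F = (AUC_ev/D_ev)/(AUC_iv/D_iv) = (75.6515/50)/(274/20) = 1.51303/13.7 = 0.1104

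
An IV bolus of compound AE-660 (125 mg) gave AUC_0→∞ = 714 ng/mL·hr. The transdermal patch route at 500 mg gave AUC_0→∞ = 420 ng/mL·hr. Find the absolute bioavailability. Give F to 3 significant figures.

F = 0.147

F = (AUC_ev / D_ev) / (AUC_iv / D_iv)
  = (420/500) / (714/125)
  = 0.84 / 5.712 = 0.1471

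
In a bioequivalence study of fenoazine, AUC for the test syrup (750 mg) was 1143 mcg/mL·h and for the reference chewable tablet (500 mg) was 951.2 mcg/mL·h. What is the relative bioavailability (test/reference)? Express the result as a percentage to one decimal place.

F_rel = 80.1%

F_rel = (AUC_test/D_test) / (AUC_ref/D_ref)
      = (1143/750) / (951.2/500)
      = 1.524 / 1.9024 = 0.8011 = 80.11%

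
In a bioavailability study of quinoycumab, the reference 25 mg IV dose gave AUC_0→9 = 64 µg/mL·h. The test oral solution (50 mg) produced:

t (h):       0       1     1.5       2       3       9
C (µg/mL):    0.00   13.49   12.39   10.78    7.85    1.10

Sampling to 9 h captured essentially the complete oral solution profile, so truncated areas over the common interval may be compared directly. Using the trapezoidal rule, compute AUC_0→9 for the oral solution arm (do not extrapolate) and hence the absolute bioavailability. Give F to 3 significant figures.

Trapezoidal AUC_0→9 (oral solution):
  [0→1]: (0.00+13.49)/2 × 1 = 6.745
  [1→1.5]: (13.49+12.39)/2 × 0.5 = 6.47
  [1.5→2]: (12.39+10.78)/2 × 0.5 = 5.7925
  [2→3]: (10.78+7.85)/2 × 1 = 9.315
  [3→9]: (7.85+1.10)/2 × 6 = 26.85
  Sum = 55.1725 µg/mL·h
F = (AUC_ev/D_ev)/(AUC_iv/D_iv) = (55.1725/50)/(64/25) = 1.10345/2.56 = 0.4310

F = 0.431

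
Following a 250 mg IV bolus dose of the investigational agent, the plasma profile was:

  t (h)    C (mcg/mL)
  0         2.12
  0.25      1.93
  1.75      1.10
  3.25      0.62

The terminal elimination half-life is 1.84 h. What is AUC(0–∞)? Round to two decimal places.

Trapezoidal AUC_0→3.25:
  [0→0.25]: (2.12+1.93)/2 × 0.25 = 0.50625
  [0.25→1.75]: (1.93+1.10)/2 × 1.5 = 2.2725
  [1.75→3.25]: (1.10+0.62)/2 × 1.5 = 1.29
  Sum = 4.06875 mcg/mL·h
k_e = ln2 / t½ = 0.693147 / 1.84 = 0.3767 h^-1
Extrapolated tail: C_last / k_e = 0.62 / 0.3767 = 1.646
AUC_0→∞ = 4.06875 + 1.646 = 5.71475 mcg/mL·h

AUC = 5.71 mcg/mL·h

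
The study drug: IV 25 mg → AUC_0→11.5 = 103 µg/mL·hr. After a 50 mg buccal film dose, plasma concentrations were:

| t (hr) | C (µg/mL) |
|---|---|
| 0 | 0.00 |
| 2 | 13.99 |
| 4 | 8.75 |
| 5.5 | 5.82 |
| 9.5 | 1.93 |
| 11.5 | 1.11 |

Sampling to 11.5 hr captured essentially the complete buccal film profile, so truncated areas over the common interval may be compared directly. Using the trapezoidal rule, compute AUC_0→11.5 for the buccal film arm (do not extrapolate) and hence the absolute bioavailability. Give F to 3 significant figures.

Trapezoidal AUC_0→11.5 (buccal film):
  [0→2]: (0.00+13.99)/2 × 2 = 13.99
  [2→4]: (13.99+8.75)/2 × 2 = 22.74
  [4→5.5]: (8.75+5.82)/2 × 1.5 = 10.9275
  [5.5→9.5]: (5.82+1.93)/2 × 4 = 15.5
  [9.5→11.5]: (1.93+1.11)/2 × 2 = 3.04
  Sum = 66.1975 µg/mL·hr
F = (AUC_ev/D_ev)/(AUC_iv/D_iv) = (66.1975/50)/(103/25) = 1.32395/4.12 = 0.3213

F = 0.321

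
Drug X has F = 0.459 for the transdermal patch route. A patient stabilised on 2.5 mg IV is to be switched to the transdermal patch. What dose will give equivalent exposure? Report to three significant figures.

For equal systemic exposure: F × D_ev = D_iv
D_ev = D_iv / F = 2.5 / 0.459 = 5.44662 mg

D_transdermal = 5.45 mg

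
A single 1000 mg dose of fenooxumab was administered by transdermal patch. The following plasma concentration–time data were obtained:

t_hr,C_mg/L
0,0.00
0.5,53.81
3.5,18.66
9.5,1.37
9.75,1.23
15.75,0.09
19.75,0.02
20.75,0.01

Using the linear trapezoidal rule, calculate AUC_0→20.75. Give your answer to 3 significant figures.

AUC = 187 mg/L·hr

Trapezoidal AUC_0→20.75:
  [0→0.5]: (0.00+53.81)/2 × 0.5 = 13.4525
  [0.5→3.5]: (53.81+18.66)/2 × 3 = 108.705
  [3.5→9.5]: (18.66+1.37)/2 × 6 = 60.09
  [9.5→9.75]: (1.37+1.23)/2 × 0.25 = 0.325
  [9.75→15.75]: (1.23+0.09)/2 × 6 = 3.96
  [15.75→19.75]: (0.09+0.02)/2 × 4 = 0.22
  [19.75→20.75]: (0.02+0.01)/2 × 1 = 0.015
  Sum = 186.7675 mg/L·hr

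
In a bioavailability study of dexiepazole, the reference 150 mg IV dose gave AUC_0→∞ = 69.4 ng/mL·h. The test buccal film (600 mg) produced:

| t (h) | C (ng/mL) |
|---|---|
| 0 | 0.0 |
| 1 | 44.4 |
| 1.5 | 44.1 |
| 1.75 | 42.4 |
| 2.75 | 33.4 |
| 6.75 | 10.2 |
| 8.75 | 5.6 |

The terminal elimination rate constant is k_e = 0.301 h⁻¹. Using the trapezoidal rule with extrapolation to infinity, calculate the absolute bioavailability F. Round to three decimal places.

Trapezoidal AUC_0→8.75 (buccal film):
  [0→1]: (0.0+44.4)/2 × 1 = 22.2
  [1→1.5]: (44.4+44.1)/2 × 0.5 = 22.125
  [1.5→1.75]: (44.1+42.4)/2 × 0.25 = 10.8125
  [1.75→2.75]: (42.4+33.4)/2 × 1 = 37.9
  [2.75→6.75]: (33.4+10.2)/2 × 4 = 87.2
  [6.75→8.75]: (10.2+5.6)/2 × 2 = 15.8
  Sum = 196.0375 ng/mL·h
Tail: C_last/k_e = 5.6/0.301 = 18.605
AUC_0→∞ (buccal film) = 196.0375 + 18.605 = 214.6425 ng/mL·h
F = (AUC_ev/D_ev)/(AUC_iv/D_iv) = (214.6425/600)/(69.4/150) = 0.3577375/0.462667 = 0.7732

F = 0.773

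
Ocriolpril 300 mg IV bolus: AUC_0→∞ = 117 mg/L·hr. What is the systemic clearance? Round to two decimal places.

CL = Dose_iv / AUC_0→∞
   = 300 / 117 = 2.5641 L/hr

CL = 2.56 L/hr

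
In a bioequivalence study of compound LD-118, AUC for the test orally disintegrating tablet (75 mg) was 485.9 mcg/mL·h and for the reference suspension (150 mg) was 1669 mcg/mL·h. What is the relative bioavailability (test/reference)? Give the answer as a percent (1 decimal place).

F_rel = (AUC_test/D_test) / (AUC_ref/D_ref)
      = (485.9/75) / (1669/150)
      = 6.47867 / 11.1267 = 0.5823 = 58.23%

F_rel = 58.2%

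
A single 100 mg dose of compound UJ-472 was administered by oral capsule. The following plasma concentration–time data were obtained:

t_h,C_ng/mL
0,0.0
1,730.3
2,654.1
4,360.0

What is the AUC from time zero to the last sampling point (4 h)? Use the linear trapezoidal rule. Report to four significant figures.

AUC = 2071 ng/mL·h

Trapezoidal AUC_0→4:
  [0→1]: (0.0+730.3)/2 × 1 = 365.15
  [1→2]: (730.3+654.1)/2 × 1 = 692.2
  [2→4]: (654.1+360.0)/2 × 2 = 1014.1
  Sum = 2071.45 ng/mL·h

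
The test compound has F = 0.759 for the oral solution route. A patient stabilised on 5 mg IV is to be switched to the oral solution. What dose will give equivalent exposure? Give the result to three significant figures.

For equal systemic exposure: F × D_ev = D_iv
D_ev = D_iv / F = 5 / 0.759 = 6.58762 mg

D_oral = 6.59 mg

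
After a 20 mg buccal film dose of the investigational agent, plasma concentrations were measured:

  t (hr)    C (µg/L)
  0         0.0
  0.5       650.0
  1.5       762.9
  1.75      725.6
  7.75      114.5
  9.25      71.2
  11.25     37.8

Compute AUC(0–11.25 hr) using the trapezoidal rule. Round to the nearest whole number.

Trapezoidal AUC_0→11.25:
  [0→0.5]: (0.0+650.0)/2 × 0.5 = 162.5
  [0.5→1.5]: (650.0+762.9)/2 × 1 = 706.45
  [1.5→1.75]: (762.9+725.6)/2 × 0.25 = 186.0625
  [1.75→7.75]: (725.6+114.5)/2 × 6 = 2520.3
  [7.75→9.25]: (114.5+71.2)/2 × 1.5 = 139.275
  [9.25→11.25]: (71.2+37.8)/2 × 2 = 109.0
  Sum = 3823.5875 µg/L·hr

AUC = 3824 µg/L·hr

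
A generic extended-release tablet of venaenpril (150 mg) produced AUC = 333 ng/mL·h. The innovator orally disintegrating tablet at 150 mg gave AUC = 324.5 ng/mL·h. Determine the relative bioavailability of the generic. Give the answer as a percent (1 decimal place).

F_rel = (AUC_test/D_test) / (AUC_ref/D_ref)
      = (333/150) / (324.5/150)
      = 2.22 / 2.16333 = 1.0262 = 102.62%

F_rel = 102.6%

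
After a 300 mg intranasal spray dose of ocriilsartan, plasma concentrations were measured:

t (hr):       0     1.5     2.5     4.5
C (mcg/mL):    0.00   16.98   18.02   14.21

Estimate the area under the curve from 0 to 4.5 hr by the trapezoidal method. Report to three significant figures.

Trapezoidal AUC_0→4.5:
  [0→1.5]: (0.00+16.98)/2 × 1.5 = 12.735
  [1.5→2.5]: (16.98+18.02)/2 × 1 = 17.5
  [2.5→4.5]: (18.02+14.21)/2 × 2 = 32.23
  Sum = 62.465 mcg/mL·hr

AUC = 62.5 mcg/mL·hr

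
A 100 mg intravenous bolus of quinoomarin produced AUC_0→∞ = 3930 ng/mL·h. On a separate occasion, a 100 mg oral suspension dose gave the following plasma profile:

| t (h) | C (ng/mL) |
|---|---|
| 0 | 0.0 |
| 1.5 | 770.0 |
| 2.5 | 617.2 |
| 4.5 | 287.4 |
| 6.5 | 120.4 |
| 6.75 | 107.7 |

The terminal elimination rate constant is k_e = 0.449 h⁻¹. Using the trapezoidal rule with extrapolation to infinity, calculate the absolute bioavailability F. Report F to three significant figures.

F = 0.726

Trapezoidal AUC_0→6.75 (oral suspension):
  [0→1.5]: (0.0+770.0)/2 × 1.5 = 577.5
  [1.5→2.5]: (770.0+617.2)/2 × 1 = 693.6
  [2.5→4.5]: (617.2+287.4)/2 × 2 = 904.6
  [4.5→6.5]: (287.4+120.4)/2 × 2 = 407.8
  [6.5→6.75]: (120.4+107.7)/2 × 0.25 = 28.5125
  Sum = 2612.0125 ng/mL·h
Tail: C_last/k_e = 107.7/0.449 = 239.866
AUC_0→∞ (oral suspension) = 2612.0125 + 239.866 = 2851.8785 ng/mL·h
F = (AUC_ev/D_ev)/(AUC_iv/D_iv) = (2851.8785/100)/(3930/100) = 28.518785/39.3 = 0.7257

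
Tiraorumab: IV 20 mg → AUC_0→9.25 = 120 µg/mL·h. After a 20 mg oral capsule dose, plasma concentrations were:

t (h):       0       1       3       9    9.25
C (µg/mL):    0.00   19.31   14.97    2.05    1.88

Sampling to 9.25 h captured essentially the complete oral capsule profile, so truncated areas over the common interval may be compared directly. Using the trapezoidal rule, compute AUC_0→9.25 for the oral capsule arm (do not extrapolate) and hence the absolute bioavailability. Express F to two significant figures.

F = 0.80

Trapezoidal AUC_0→9.25 (oral capsule):
  [0→1]: (0.00+19.31)/2 × 1 = 9.655
  [1→3]: (19.31+14.97)/2 × 2 = 34.28
  [3→9]: (14.97+2.05)/2 × 6 = 51.06
  [9→9.25]: (2.05+1.88)/2 × 0.25 = 0.49125
  Sum = 95.48625 µg/mL·h
F = (AUC_ev/D_ev)/(AUC_iv/D_iv) = (95.48625/20)/(120/20) = 4.7743125/6 = 0.7957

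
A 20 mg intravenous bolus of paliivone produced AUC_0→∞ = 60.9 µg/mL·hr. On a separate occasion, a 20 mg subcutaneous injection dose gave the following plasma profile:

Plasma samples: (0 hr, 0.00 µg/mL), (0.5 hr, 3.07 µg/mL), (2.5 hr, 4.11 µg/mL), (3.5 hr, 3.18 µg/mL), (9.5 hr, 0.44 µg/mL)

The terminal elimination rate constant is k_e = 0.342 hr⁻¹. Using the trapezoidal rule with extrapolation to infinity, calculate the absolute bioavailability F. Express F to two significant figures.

Trapezoidal AUC_0→9.5 (subcutaneous injection):
  [0→0.5]: (0.00+3.07)/2 × 0.5 = 0.7675
  [0.5→2.5]: (3.07+4.11)/2 × 2 = 7.18
  [2.5→3.5]: (4.11+3.18)/2 × 1 = 3.645
  [3.5→9.5]: (3.18+0.44)/2 × 6 = 10.86
  Sum = 22.4525 µg/mL·hr
Tail: C_last/k_e = 0.44/0.342 = 1.287
AUC_0→∞ (subcutaneous injection) = 22.4525 + 1.287 = 23.7395 µg/mL·hr
F = (AUC_ev/D_ev)/(AUC_iv/D_iv) = (23.7395/20)/(60.9/20) = 1.186975/3.045 = 0.3898

F = 0.39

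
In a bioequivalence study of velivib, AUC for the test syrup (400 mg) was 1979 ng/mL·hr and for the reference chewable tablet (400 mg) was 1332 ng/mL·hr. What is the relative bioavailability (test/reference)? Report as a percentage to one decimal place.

F_rel = 148.6%

F_rel = (AUC_test/D_test) / (AUC_ref/D_ref)
      = (1979/400) / (1332/400)
      = 4.9475 / 3.33 = 1.4857 = 148.57%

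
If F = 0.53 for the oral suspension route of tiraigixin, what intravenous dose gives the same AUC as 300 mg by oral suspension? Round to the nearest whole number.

D_iv = 159 mg

Systemic exposure from an extravascular dose = F × D_ev, so the equivalent IV dose is F × D_ev.
D_iv = F × D_ev = 0.53 × 300 = 159 mg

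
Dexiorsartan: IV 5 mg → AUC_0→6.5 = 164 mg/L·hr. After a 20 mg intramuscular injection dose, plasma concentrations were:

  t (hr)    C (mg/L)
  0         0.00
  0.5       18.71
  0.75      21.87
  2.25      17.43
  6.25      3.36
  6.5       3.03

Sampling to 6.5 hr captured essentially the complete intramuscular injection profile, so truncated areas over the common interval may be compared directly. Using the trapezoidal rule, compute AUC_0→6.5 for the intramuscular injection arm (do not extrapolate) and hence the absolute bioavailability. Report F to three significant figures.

F = 0.124

Trapezoidal AUC_0→6.5 (intramuscular injection):
  [0→0.5]: (0.00+18.71)/2 × 0.5 = 4.6775
  [0.5→0.75]: (18.71+21.87)/2 × 0.25 = 5.0725
  [0.75→2.25]: (21.87+17.43)/2 × 1.5 = 29.475
  [2.25→6.25]: (17.43+3.36)/2 × 4 = 41.58
  [6.25→6.5]: (3.36+3.03)/2 × 0.25 = 0.79875
  Sum = 81.60375 mg/L·hr
F = (AUC_ev/D_ev)/(AUC_iv/D_iv) = (81.60375/20)/(164/5) = 4.0801875/32.8 = 0.1244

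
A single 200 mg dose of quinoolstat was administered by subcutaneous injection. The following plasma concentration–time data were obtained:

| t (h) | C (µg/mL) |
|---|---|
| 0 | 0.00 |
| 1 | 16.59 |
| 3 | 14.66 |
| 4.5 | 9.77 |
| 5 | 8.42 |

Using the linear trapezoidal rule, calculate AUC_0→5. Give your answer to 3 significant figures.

Trapezoidal AUC_0→5:
  [0→1]: (0.00+16.59)/2 × 1 = 8.295
  [1→3]: (16.59+14.66)/2 × 2 = 31.25
  [3→4.5]: (14.66+9.77)/2 × 1.5 = 18.3225
  [4.5→5]: (9.77+8.42)/2 × 0.5 = 4.5475
  Sum = 62.415 µg/mL·h

AUC = 62.4 µg/mL·h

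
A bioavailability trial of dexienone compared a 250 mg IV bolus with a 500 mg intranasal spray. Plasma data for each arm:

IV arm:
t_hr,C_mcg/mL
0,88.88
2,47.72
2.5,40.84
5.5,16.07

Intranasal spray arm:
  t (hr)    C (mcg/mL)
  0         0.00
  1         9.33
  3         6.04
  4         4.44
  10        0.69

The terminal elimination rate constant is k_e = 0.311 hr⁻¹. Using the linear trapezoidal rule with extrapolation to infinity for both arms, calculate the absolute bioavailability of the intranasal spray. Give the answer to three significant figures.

Trapezoidal AUC_0→5.5 (IV):
  [0→2]: (88.88+47.72)/2 × 2 = 136.6
  [2→2.5]: (47.72+40.84)/2 × 0.5 = 22.14
  [2.5→5.5]: (40.84+16.07)/2 × 3 = 85.365
  Sum = 244.105 mcg/mL·hr
IV tail: 16.07/0.311 = 51.672; AUC_iv,0→∞ = 244.105 + 51.672 = 295.777 mcg/mL·hr
Trapezoidal AUC_0→10 (intranasal spray):
  [0→1]: (0.00+9.33)/2 × 1 = 4.665
  [1→3]: (9.33+6.04)/2 × 2 = 15.37
  [3→4]: (6.04+4.44)/2 × 1 = 5.24
  [4→10]: (4.44+0.69)/2 × 6 = 15.39
  Sum = 40.665 mcg/mL·hr
intranasal spray tail: 0.69/0.311 = 2.219; AUC_ev,0→∞ = 40.665 + 2.219 = 42.884 mcg/mL·hr
F = (AUC_ev/D_ev)/(AUC_iv/D_iv) = (42.884/500)/(295.777/250) = 0.085768/1.183108 = 0.0725

F = 0.0725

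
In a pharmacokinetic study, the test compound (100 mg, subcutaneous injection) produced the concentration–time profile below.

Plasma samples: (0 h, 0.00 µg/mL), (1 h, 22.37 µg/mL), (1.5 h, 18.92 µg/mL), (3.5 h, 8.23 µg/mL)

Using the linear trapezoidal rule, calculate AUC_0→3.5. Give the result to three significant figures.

Trapezoidal AUC_0→3.5:
  [0→1]: (0.00+22.37)/2 × 1 = 11.185
  [1→1.5]: (22.37+18.92)/2 × 0.5 = 10.3225
  [1.5→3.5]: (18.92+8.23)/2 × 2 = 27.15
  Sum = 48.6575 µg/mL·h

AUC = 48.7 µg/mL·h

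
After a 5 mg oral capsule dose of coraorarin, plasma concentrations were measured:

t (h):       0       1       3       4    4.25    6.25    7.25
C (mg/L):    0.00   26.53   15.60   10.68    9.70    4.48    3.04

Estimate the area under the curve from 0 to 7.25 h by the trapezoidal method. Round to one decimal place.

Trapezoidal AUC_0→7.25:
  [0→1]: (0.00+26.53)/2 × 1 = 13.265
  [1→3]: (26.53+15.60)/2 × 2 = 42.13
  [3→4]: (15.60+10.68)/2 × 1 = 13.14
  [4→4.25]: (10.68+9.70)/2 × 0.25 = 2.5475
  [4.25→6.25]: (9.70+4.48)/2 × 2 = 14.18
  [6.25→7.25]: (4.48+3.04)/2 × 1 = 3.76
  Sum = 89.0225 mg/L·h

AUC = 89.0 mg/L·h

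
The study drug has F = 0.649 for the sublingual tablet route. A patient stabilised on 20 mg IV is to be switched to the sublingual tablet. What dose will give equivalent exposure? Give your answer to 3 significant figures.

For equal systemic exposure: F × D_ev = D_iv
D_ev = D_iv / F = 20 / 0.649 = 30.8166 mg

D_sublingual = 30.8 mg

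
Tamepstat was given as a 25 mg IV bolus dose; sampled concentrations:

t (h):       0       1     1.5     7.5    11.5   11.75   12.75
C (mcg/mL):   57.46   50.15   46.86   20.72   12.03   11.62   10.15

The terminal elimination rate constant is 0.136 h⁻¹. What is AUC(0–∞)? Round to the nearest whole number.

AUC = 435 mcg/mL·h

Trapezoidal AUC_0→12.75:
  [0→1]: (57.46+50.15)/2 × 1 = 53.805
  [1→1.5]: (50.15+46.86)/2 × 0.5 = 24.2525
  [1.5→7.5]: (46.86+20.72)/2 × 6 = 202.74
  [7.5→11.5]: (20.72+12.03)/2 × 4 = 65.5
  [11.5→11.75]: (12.03+11.62)/2 × 0.25 = 2.95625
  [11.75→12.75]: (11.62+10.15)/2 × 1 = 10.885
  Sum = 360.13875 mcg/mL·h
Extrapolated tail: C_last / k_e = 10.15 / 0.136 = 74.632
AUC_0→∞ = 360.13875 + 74.632 = 434.77075 mcg/mL·h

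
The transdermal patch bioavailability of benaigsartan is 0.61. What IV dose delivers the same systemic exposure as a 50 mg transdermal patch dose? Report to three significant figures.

Systemic exposure from an extravascular dose = F × D_ev, so the equivalent IV dose is F × D_ev.
D_iv = F × D_ev = 0.61 × 50 = 30.5 mg

D_iv = 30.5 mg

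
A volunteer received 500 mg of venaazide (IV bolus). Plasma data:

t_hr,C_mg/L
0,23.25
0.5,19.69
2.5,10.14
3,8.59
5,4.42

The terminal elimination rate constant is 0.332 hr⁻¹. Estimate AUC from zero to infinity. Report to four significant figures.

Trapezoidal AUC_0→5:
  [0→0.5]: (23.25+19.69)/2 × 0.5 = 10.735
  [0.5→2.5]: (19.69+10.14)/2 × 2 = 29.83
  [2.5→3]: (10.14+8.59)/2 × 0.5 = 4.6825
  [3→5]: (8.59+4.42)/2 × 2 = 13.01
  Sum = 58.2575 mg/L·hr
Extrapolated tail: C_last / k_e = 4.42 / 0.332 = 13.313
AUC_0→∞ = 58.2575 + 13.313 = 71.5705 mg/L·hr

AUC = 71.57 mg/L·hr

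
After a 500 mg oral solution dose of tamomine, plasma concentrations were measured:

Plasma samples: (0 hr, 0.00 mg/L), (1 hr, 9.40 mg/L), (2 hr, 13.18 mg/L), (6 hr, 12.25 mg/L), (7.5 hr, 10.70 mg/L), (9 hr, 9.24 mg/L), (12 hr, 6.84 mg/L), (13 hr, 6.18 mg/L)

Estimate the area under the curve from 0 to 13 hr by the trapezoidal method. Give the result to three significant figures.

AUC = 130 mg/L·hr

Trapezoidal AUC_0→13:
  [0→1]: (0.00+9.40)/2 × 1 = 4.7
  [1→2]: (9.40+13.18)/2 × 1 = 11.29
  [2→6]: (13.18+12.25)/2 × 4 = 50.86
  [6→7.5]: (12.25+10.70)/2 × 1.5 = 17.2125
  [7.5→9]: (10.70+9.24)/2 × 1.5 = 14.955
  [9→12]: (9.24+6.84)/2 × 3 = 24.12
  [12→13]: (6.84+6.18)/2 × 1 = 6.51
  Sum = 129.6475 mg/L·hr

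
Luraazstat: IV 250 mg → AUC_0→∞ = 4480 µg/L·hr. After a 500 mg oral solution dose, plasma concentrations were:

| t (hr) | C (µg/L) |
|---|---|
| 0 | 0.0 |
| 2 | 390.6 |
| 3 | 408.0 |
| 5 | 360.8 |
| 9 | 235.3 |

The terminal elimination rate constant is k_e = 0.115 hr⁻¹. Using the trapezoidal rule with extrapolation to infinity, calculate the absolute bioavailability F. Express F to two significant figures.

F = 0.54

Trapezoidal AUC_0→9 (oral solution):
  [0→2]: (0.0+390.6)/2 × 2 = 390.6
  [2→3]: (390.6+408.0)/2 × 1 = 399.3
  [3→5]: (408.0+360.8)/2 × 2 = 768.8
  [5→9]: (360.8+235.3)/2 × 4 = 1192.2
  Sum = 2750.9 µg/L·hr
Tail: C_last/k_e = 235.3/0.115 = 2046.087
AUC_0→∞ (oral solution) = 2750.9 + 2046.087 = 4796.987 µg/L·hr
F = (AUC_ev/D_ev)/(AUC_iv/D_iv) = (4796.987/500)/(4480/250) = 9.593974/17.92 = 0.5354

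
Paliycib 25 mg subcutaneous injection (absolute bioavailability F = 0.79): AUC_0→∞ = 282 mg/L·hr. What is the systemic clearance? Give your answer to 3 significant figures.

CL = 0.0700 L/hr

CL = F × Dose / AUC_0→∞
   = 0.79 × 25 / 282 = 0.0700355 L/hr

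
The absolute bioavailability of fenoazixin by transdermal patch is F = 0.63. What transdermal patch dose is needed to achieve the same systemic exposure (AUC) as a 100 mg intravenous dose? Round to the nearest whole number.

For equal systemic exposure: F × D_ev = D_iv
D_ev = D_iv / F = 100 / 0.63 = 158.73 mg

D_transdermal = 159 mg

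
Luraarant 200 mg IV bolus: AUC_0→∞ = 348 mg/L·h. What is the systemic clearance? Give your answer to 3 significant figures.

CL = 0.575 L/h

CL = Dose_iv / AUC_0→∞
   = 200 / 348 = 0.574713 L/h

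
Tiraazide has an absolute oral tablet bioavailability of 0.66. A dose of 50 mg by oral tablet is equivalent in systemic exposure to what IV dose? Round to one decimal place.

D_iv = 33.0 mg

Systemic exposure from an extravascular dose = F × D_ev, so the equivalent IV dose is F × D_ev.
D_iv = F × D_ev = 0.66 × 50 = 33 mg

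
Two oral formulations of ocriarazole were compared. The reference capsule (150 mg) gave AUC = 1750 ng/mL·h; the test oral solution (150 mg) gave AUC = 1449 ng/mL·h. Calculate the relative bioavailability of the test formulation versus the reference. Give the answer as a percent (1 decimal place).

F_rel = 82.8%

F_rel = (AUC_test/D_test) / (AUC_ref/D_ref)
      = (1449/150) / (1750/150)
      = 9.66 / 11.6667 = 0.8280 = 82.80%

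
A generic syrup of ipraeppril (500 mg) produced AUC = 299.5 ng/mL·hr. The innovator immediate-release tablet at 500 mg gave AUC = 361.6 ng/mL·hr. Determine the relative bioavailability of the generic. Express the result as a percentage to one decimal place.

F_rel = 82.8%

F_rel = (AUC_test/D_test) / (AUC_ref/D_ref)
      = (299.5/500) / (361.6/500)
      = 0.599 / 0.7232 = 0.8283 = 82.83%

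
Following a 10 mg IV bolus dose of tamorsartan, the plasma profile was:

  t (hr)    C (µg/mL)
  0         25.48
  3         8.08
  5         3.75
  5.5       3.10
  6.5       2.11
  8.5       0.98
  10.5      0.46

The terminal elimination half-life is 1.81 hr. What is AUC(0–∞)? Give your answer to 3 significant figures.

Trapezoidal AUC_0→10.5:
  [0→3]: (25.48+8.08)/2 × 3 = 50.34
  [3→5]: (8.08+3.75)/2 × 2 = 11.83
  [5→5.5]: (3.75+3.10)/2 × 0.5 = 1.7125
  [5.5→6.5]: (3.10+2.11)/2 × 1 = 2.605
  [6.5→8.5]: (2.11+0.98)/2 × 2 = 3.09
  [8.5→10.5]: (0.98+0.46)/2 × 2 = 1.44
  Sum = 71.0175 µg/mL·hr
k_e = ln2 / t½ = 0.693147 / 1.81 = 0.3830 hr^-1
Extrapolated tail: C_last / k_e = 0.46 / 0.383 = 1.201
AUC_0→∞ = 71.0175 + 1.201 = 72.2185 µg/mL·hr

AUC = 72.2 µg/mL·hr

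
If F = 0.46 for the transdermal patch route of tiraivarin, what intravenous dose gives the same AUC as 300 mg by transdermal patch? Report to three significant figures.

Systemic exposure from an extravascular dose = F × D_ev, so the equivalent IV dose is F × D_ev.
D_iv = F × D_ev = 0.46 × 300 = 138 mg

D_iv = 138 mg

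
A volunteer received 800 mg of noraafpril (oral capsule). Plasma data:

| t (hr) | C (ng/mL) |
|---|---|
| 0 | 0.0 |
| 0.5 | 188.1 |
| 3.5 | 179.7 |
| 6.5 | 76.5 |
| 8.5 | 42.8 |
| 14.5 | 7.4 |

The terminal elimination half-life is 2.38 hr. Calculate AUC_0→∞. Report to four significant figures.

AUC = 1278 ng/mL·hr

Trapezoidal AUC_0→14.5:
  [0→0.5]: (0.0+188.1)/2 × 0.5 = 47.025
  [0.5→3.5]: (188.1+179.7)/2 × 3 = 551.7
  [3.5→6.5]: (179.7+76.5)/2 × 3 = 384.3
  [6.5→8.5]: (76.5+42.8)/2 × 2 = 119.3
  [8.5→14.5]: (42.8+7.4)/2 × 6 = 150.6
  Sum = 1252.925 ng/mL·hr
k_e = ln2 / t½ = 0.693147 / 2.38 = 0.2912 hr^-1
Extrapolated tail: C_last / k_e = 7.4 / 0.2912 = 25.412
AUC_0→∞ = 1252.925 + 25.412 = 1278.337 ng/mL·hr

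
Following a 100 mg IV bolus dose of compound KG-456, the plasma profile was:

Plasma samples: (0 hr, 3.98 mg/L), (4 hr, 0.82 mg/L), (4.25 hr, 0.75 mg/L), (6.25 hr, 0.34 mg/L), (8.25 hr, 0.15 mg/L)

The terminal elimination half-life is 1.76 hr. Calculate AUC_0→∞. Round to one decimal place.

Trapezoidal AUC_0→8.25:
  [0→4]: (3.98+0.82)/2 × 4 = 9.6
  [4→4.25]: (0.82+0.75)/2 × 0.25 = 0.19625
  [4.25→6.25]: (0.75+0.34)/2 × 2 = 1.09
  [6.25→8.25]: (0.34+0.15)/2 × 2 = 0.49
  Sum = 11.37625 mg/L·hr
k_e = ln2 / t½ = 0.693147 / 1.76 = 0.3938 hr^-1
Extrapolated tail: C_last / k_e = 0.15 / 0.3938 = 0.381
AUC_0→∞ = 11.37625 + 0.381 = 11.75725 mg/L·hr

AUC = 11.8 mg/L·hr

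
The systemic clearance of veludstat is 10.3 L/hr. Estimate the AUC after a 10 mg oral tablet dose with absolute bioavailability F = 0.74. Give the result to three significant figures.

AUC_0→∞ = F × Dose / CL
        = 0.74 × 10 / 10.3 = 0.718447 mg/L·hr

AUC = 0.718 mg/L·hr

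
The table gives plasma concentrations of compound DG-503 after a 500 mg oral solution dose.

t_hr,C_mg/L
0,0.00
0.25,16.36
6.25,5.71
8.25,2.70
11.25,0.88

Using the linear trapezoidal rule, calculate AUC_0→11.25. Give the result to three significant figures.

AUC = 82.0 mg/L·hr

Trapezoidal AUC_0→11.25:
  [0→0.25]: (0.00+16.36)/2 × 0.25 = 2.045
  [0.25→6.25]: (16.36+5.71)/2 × 6 = 66.21
  [6.25→8.25]: (5.71+2.70)/2 × 2 = 8.41
  [8.25→11.25]: (2.70+0.88)/2 × 3 = 5.37
  Sum = 82.035 mg/L·hr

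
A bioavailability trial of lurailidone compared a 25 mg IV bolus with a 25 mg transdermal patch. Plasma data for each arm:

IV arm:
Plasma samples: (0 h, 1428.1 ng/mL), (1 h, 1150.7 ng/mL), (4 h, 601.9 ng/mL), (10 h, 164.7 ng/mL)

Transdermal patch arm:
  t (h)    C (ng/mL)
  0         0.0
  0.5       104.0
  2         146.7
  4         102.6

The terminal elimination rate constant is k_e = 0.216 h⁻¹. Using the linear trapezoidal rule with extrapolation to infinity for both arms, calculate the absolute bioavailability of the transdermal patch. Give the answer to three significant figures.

Trapezoidal AUC_0→10 (IV):
  [0→1]: (1428.1+1150.7)/2 × 1 = 1289.4
  [1→4]: (1150.7+601.9)/2 × 3 = 2628.9
  [4→10]: (601.9+164.7)/2 × 6 = 2299.8
  Sum = 6218.1 ng/mL·h
IV tail: 164.7/0.216 = 762.500; AUC_iv,0→∞ = 6218.1 + 762.500 = 6980.6 ng/mL·h
Trapezoidal AUC_0→4 (transdermal patch):
  [0→0.5]: (0.0+104.0)/2 × 0.5 = 26.0
  [0.5→2]: (104.0+146.7)/2 × 1.5 = 188.025
  [2→4]: (146.7+102.6)/2 × 2 = 249.3
  Sum = 463.325 ng/mL·h
transdermal patch tail: 102.6/0.216 = 475.000; AUC_ev,0→∞ = 463.325 + 475.000 = 938.325 ng/mL·h
F = (AUC_ev/D_ev)/(AUC_iv/D_iv) = (938.325/25)/(6980.6/25) = 37.533/279.224 = 0.1344

F = 0.134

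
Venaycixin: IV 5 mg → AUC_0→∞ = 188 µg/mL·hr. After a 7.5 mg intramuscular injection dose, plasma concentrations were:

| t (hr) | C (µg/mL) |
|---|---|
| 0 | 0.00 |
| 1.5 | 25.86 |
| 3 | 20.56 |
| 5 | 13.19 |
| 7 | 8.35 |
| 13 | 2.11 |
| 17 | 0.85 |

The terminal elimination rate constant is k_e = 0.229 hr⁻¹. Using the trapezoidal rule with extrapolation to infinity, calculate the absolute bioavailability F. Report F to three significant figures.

Trapezoidal AUC_0→17 (intramuscular injection):
  [0→1.5]: (0.00+25.86)/2 × 1.5 = 19.395
  [1.5→3]: (25.86+20.56)/2 × 1.5 = 34.815
  [3→5]: (20.56+13.19)/2 × 2 = 33.75
  [5→7]: (13.19+8.35)/2 × 2 = 21.54
  [7→13]: (8.35+2.11)/2 × 6 = 31.38
  [13→17]: (2.11+0.85)/2 × 4 = 5.92
  Sum = 146.8 µg/mL·hr
Tail: C_last/k_e = 0.85/0.229 = 3.712
AUC_0→∞ (intramuscular injection) = 146.8 + 3.712 = 150.512 µg/mL·hr
F = (AUC_ev/D_ev)/(AUC_iv/D_iv) = (150.512/7.5)/(188/5) = 20.0683/37.6 = 0.5337

F = 0.534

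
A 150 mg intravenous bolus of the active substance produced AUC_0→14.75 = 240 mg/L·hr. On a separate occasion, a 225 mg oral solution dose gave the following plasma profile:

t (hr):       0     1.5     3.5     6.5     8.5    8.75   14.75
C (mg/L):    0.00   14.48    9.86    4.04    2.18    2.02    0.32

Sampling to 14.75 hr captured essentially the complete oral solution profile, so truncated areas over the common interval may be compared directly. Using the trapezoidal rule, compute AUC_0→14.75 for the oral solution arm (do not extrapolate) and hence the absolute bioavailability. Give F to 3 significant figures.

F = 0.194

Trapezoidal AUC_0→14.75 (oral solution):
  [0→1.5]: (0.00+14.48)/2 × 1.5 = 10.86
  [1.5→3.5]: (14.48+9.86)/2 × 2 = 24.34
  [3.5→6.5]: (9.86+4.04)/2 × 3 = 20.85
  [6.5→8.5]: (4.04+2.18)/2 × 2 = 6.22
  [8.5→8.75]: (2.18+2.02)/2 × 0.25 = 0.525
  [8.75→14.75]: (2.02+0.32)/2 × 6 = 7.02
  Sum = 69.815 mg/L·hr
F = (AUC_ev/D_ev)/(AUC_iv/D_iv) = (69.815/225)/(240/150) = 0.310289/1.6 = 0.1939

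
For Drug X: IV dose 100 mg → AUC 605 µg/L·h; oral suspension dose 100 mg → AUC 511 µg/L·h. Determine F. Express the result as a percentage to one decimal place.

F = 84.5%

F = (AUC_ev / D_ev) / (AUC_iv / D_iv)
  = (511/100) / (605/100)
  = 5.11 / 6.05 = 0.8446
  = 84.46%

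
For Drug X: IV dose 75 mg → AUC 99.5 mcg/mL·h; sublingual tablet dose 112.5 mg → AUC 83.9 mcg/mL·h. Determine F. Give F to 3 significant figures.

F = (AUC_ev / D_ev) / (AUC_iv / D_iv)
  = (83.9/112.5) / (99.5/75)
  = 0.745778 / 1.32667 = 0.5621

F = 0.562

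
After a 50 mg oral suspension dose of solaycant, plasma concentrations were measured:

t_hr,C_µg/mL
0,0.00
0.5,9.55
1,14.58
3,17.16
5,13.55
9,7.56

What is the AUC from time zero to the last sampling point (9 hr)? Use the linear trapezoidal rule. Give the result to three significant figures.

AUC = 113 µg/mL·hr

Trapezoidal AUC_0→9:
  [0→0.5]: (0.00+9.55)/2 × 0.5 = 2.3875
  [0.5→1]: (9.55+14.58)/2 × 0.5 = 6.0325
  [1→3]: (14.58+17.16)/2 × 2 = 31.74
  [3→5]: (17.16+13.55)/2 × 2 = 30.71
  [5→9]: (13.55+7.56)/2 × 4 = 42.22
  Sum = 113.09 µg/mL·hr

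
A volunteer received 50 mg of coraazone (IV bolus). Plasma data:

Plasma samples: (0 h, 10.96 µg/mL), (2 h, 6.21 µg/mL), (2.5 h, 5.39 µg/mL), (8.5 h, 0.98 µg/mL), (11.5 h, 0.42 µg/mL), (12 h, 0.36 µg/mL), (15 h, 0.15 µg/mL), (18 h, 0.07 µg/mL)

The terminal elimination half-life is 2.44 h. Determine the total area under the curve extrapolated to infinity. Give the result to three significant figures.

Trapezoidal AUC_0→18:
  [0→2]: (10.96+6.21)/2 × 2 = 17.17
  [2→2.5]: (6.21+5.39)/2 × 0.5 = 2.9
  [2.5→8.5]: (5.39+0.98)/2 × 6 = 19.11
  [8.5→11.5]: (0.98+0.42)/2 × 3 = 2.1
  [11.5→12]: (0.42+0.36)/2 × 0.5 = 0.195
  [12→15]: (0.36+0.15)/2 × 3 = 0.765
  [15→18]: (0.15+0.07)/2 × 3 = 0.33
  Sum = 42.57 µg/mL·h
k_e = ln2 / t½ = 0.693147 / 2.44 = 0.2841 h^-1
Extrapolated tail: C_last / k_e = 0.07 / 0.2841 = 0.246
AUC_0→∞ = 42.57 + 0.246 = 42.816 µg/mL·h

AUC = 42.8 µg/mL·h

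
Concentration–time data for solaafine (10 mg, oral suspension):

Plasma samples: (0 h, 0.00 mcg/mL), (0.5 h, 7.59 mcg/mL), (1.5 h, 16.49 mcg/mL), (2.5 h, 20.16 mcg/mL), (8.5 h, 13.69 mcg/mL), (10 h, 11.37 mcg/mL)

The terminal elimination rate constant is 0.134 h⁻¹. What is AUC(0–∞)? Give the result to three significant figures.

AUC = 237 mcg/mL·h

Trapezoidal AUC_0→10:
  [0→0.5]: (0.00+7.59)/2 × 0.5 = 1.8975
  [0.5→1.5]: (7.59+16.49)/2 × 1 = 12.04
  [1.5→2.5]: (16.49+20.16)/2 × 1 = 18.325
  [2.5→8.5]: (20.16+13.69)/2 × 6 = 101.55
  [8.5→10]: (13.69+11.37)/2 × 1.5 = 18.795
  Sum = 152.6075 mcg/mL·h
Extrapolated tail: C_last / k_e = 11.37 / 0.134 = 84.851
AUC_0→∞ = 152.6075 + 84.851 = 237.4585 mcg/mL·h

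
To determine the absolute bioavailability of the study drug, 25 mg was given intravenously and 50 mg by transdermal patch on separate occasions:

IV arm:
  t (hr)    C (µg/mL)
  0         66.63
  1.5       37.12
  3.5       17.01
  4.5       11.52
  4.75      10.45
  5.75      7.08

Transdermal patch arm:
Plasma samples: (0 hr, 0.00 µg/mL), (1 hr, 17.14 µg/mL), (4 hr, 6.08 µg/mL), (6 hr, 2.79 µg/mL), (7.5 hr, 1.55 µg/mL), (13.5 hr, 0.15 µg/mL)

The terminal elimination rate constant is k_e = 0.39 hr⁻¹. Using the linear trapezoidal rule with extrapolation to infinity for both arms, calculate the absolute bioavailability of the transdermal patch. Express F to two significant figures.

F = 0.17

Trapezoidal AUC_0→5.75 (IV):
  [0→1.5]: (66.63+37.12)/2 × 1.5 = 77.8125
  [1.5→3.5]: (37.12+17.01)/2 × 2 = 54.13
  [3.5→4.5]: (17.01+11.52)/2 × 1 = 14.265
  [4.5→4.75]: (11.52+10.45)/2 × 0.25 = 2.74625
  [4.75→5.75]: (10.45+7.08)/2 × 1 = 8.765
  Sum = 157.71875 µg/mL·hr
IV tail: 7.08/0.39 = 18.154; AUC_iv,0→∞ = 157.71875 + 18.154 = 175.87275 µg/mL·hr
Trapezoidal AUC_0→13.5 (transdermal patch):
  [0→1]: (0.00+17.14)/2 × 1 = 8.57
  [1→4]: (17.14+6.08)/2 × 3 = 34.83
  [4→6]: (6.08+2.79)/2 × 2 = 8.87
  [6→7.5]: (2.79+1.55)/2 × 1.5 = 3.255
  [7.5→13.5]: (1.55+0.15)/2 × 6 = 5.1
  Sum = 60.625 µg/mL·hr
transdermal patch tail: 0.15/0.39 = 0.385; AUC_ev,0→∞ = 60.625 + 0.385 = 61.01 µg/mL·hr
F = (AUC_ev/D_ev)/(AUC_iv/D_iv) = (61.01/50)/(175.87275/25) = 1.2202/7.03491 = 0.1734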